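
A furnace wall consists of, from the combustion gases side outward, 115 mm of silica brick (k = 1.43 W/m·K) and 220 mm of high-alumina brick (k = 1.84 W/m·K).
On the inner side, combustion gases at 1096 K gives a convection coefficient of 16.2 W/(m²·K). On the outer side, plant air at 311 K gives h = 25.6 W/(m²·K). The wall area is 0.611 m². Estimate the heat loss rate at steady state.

Thermal resistances in series:
R_inner film = 1/(h_i·A) = 1/(16.2×0.611) = 0.101 K/W
R_silica brick = L/(kA) = 0.115/(1.43×0.611) = 0.1316 K/W
R_high-alumina brick = L/(kA) = 0.22/(1.84×0.611) = 0.1957 K/W
R_outer film = 1/(h_o·A) = 1/(25.6×0.611) = 0.06393 K/W
R_total = 0.4923 K/W
Q = ΔT / R_total = 785 / 0.4923

Q ≈ 1590 W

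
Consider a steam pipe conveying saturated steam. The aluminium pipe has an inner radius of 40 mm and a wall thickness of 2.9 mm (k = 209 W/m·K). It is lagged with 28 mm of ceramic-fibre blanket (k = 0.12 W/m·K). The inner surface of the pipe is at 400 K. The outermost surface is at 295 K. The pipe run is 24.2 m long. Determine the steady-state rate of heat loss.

Q ≈ 3810 W

Cylindrical conduction, so R = ln(r₂/r₁)/(2πkL) per layer, in series:
R_aluminium pipe wall = ln(42.9/40)/(2π×209×24.2) = 2.202×10^-6 K/W
R_ceramic-fibre blanket = ln(70.9/42.9)/(2π×0.12×24.2) = 0.02753 K/W
R_total = 0.02754 K/W
Q = ΔT/R_total = 105/0.02754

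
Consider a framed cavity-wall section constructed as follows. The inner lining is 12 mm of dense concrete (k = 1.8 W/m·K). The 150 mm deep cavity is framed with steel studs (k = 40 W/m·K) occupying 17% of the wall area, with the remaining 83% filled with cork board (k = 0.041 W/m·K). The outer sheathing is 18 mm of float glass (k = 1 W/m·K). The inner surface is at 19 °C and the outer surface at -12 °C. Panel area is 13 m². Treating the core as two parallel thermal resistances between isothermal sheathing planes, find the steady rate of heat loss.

Sheathing layers in series; stud and cavity paths in parallel between them.
R_inner = 0.012/(1.8×13) = 5.128×10^-4 K/W
R_stud  = 0.15/(40×0.17×13) = 0.001697 K/W
R_cav   = 0.15/(0.041×0.83×13) = 0.3391 K/W
1/R_core = 1/R_stud + 1/R_cav → R_core = 0.001688 K/W
R_outer = 0.018/(1×13) = 0.001385 K/W
R_total = 0.003586 K/W
Q = ΔT/R_total = 31/0.003586

Q ≈ 8650 W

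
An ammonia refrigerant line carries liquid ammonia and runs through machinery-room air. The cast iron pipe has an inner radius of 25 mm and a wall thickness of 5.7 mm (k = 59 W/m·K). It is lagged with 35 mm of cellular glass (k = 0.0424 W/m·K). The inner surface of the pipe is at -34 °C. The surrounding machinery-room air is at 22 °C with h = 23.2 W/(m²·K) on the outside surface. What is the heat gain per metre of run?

Treating each annulus and film as a series resistance:
R_cast iron pipe wall = ln(30.7/25)/(2π×59×1) = 5.54×10^-4 K/W
R_cellular glass = ln(65.7/30.7)/(2π×0.0424×1) = 2.856 K/W
R_outer film = 1/(h_o·2πr_oL) = 1/(23.2×2π×0.0657×1) = 0.1044 K/W
R_total = 2.961 K/W
Q = ΔT/R_total = 56/2.961

q′ ≈ 18.9 W/m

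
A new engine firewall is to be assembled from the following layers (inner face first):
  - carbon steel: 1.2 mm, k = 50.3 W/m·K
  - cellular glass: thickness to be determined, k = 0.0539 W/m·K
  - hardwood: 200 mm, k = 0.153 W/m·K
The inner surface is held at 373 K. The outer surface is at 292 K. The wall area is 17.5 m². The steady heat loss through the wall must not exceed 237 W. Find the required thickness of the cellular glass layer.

Model the wall as resistances in series:
R_carbon steel = L/(kA) = 0.0012/(50.3×17.5) = 1.363×10^-6 K/W
R_hardwood = L/(kA) = 0.2/(0.153×17.5) = 0.0747 K/W
Sum of the known resistances R_other = 0.0747 K/W
Required total resistance R_tot = ΔT/Q_allow = 81/237 = 0.3418 K/W
R_cellular glass = R_tot − R_other = 0.2671 K/W
L = R·k·A = 0.2671×0.0539×17.5

L ≈ 252 mm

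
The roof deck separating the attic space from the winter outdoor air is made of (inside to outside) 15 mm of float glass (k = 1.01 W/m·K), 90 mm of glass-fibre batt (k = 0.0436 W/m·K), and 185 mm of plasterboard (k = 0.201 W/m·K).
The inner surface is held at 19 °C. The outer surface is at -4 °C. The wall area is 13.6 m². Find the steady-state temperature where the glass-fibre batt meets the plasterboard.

Treating each layer as a thermal resistance in series:
R_float glass = L/(kA) = 0.015/(1.01×13.6) = 0.001092 K/W
R_glass-fibre batt = L/(kA) = 0.09/(0.0436×13.6) = 0.1518 K/W
R_plasterboard = L/(kA) = 0.185/(0.201×13.6) = 0.06768 K/W
R_total = 0.2205 K/W;  Q = ΔT/R_total = 23/0.2205 = 104.3 W
T_interface = T_inner − Q·ΣR(inner→interface) = 19 − 104×0.1529

T ≈ 3.06 °C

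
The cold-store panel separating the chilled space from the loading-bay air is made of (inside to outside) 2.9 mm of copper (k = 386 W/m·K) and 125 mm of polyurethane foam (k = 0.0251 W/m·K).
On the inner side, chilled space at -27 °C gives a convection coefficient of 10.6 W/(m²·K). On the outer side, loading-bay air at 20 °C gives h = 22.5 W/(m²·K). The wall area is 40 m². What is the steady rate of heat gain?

Thermal resistances in series:
R_inner film = 1/(h_i·A) = 1/(10.6×40) = 0.002358 K/W
R_copper = L/(kA) = 0.0029/(386×40) = 1.878×10^-7 K/W
R_polyurethane foam = L/(kA) = 0.125/(0.0251×40) = 0.1245 K/W
R_outer film = 1/(h_o·A) = 1/(22.5×40) = 0.001111 K/W
R_total = 0.128 K/W
Q = ΔT / R_total = 47 / 0.128

Q ≈ 367 W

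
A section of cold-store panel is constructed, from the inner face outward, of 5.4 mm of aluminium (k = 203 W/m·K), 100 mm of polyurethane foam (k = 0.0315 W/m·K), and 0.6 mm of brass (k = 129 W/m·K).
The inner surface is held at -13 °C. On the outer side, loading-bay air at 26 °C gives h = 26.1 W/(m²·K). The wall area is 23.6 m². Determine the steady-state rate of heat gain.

Series thermal resistances:
R_aluminium = L/(kA) = 0.0054/(203×23.6) = 1.127×10^-6 K/W
R_polyurethane foam = L/(kA) = 0.1/(0.0315×23.6) = 0.1345 K/W
R_brass = L/(kA) = 0.0006/(129×23.6) = 1.971×10^-7 K/W
R_outer film = 1/(h_o·A) = 1/(26.1×23.6) = 0.001623 K/W
R_total = 0.1361 K/W
Q = ΔT / R_total = 39 / 0.1361

Q ≈ 286 W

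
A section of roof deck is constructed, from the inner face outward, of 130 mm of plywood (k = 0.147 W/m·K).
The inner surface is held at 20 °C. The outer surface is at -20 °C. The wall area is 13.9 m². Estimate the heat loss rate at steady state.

Model the wall as resistances in series:
R_plywood = L/(kA) = 0.13/(0.147×13.9) = 0.06362 K/W
R_total = 0.06362 K/W
Q = ΔT / R_total = 40 / 0.06362

Q ≈ 629 W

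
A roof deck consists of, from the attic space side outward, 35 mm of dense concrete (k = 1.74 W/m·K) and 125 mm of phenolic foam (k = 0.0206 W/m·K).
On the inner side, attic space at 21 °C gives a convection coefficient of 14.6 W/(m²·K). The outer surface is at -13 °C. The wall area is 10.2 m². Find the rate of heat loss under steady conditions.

Q ≈ 56.3 W

Series thermal resistances:
R_inner film = 1/(h_i·A) = 1/(14.6×10.2) = 0.006715 K/W
R_dense concrete = L/(kA) = 0.035/(1.74×10.2) = 0.001972 K/W
R_phenolic foam = L/(kA) = 0.125/(0.0206×10.2) = 0.5949 K/W
R_total = 0.6036 K/W
Q = ΔT / R_total = 34 / 0.6036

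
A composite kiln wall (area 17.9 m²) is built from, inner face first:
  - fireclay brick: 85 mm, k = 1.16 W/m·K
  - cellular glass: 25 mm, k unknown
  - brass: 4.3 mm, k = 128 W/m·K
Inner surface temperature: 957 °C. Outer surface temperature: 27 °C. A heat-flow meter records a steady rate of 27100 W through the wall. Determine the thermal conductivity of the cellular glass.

Series thermal resistances:
R_fireclay brick = L/(kA) = 0.085/(1.16×17.9) = 0.004094 K/W
R_brass = L/(kA) = 0.0043/(128×17.9) = 1.877×10^-6 K/W
Sum of known resistances R_other = 0.004096 K/W
Total R = ΔT/Q = 930/27100 = 0.03432 K/W
R_cellular glass = R_total − R_other = 0.03022 K/W
k = L/(R·A) = 0.025/(0.03022×17.9)

k ≈ 0.0462 W/(m·K)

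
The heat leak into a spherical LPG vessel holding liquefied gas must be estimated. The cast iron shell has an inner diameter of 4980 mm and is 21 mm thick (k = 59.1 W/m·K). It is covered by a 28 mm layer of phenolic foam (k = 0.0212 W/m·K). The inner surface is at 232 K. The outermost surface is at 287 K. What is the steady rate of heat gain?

Spherical conduction: R = (1/r_in − 1/r_out)/(4πk) per layer; series-sum.
R_cast iron shell = (1/2.49 − 1/2.511)/(4π×59.1) = 4.522×10^-6 K/W
R_phenolic foam = (1/2.511 − 1/2.539)/(4π×0.0212) = 0.01649 K/W
R_total = 0.01649 K/W
Q = ΔT/R_total = 55/0.01649

Q ≈ 3340 W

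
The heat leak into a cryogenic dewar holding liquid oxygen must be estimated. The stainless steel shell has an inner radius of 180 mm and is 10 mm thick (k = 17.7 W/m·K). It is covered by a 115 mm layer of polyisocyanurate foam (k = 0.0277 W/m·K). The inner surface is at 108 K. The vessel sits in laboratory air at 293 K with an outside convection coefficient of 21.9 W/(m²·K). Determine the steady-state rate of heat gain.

Q ≈ 32.2 W

For a spherical shell R = (1/r₁ − 1/r₂)/(4πk); film R = 1/(h·4πr²). In series:
R_stainless steel shell = (1/0.18 − 1/0.19)/(4π×17.7) = 0.001315 K/W
R_polyisocyanurate foam = (1/0.19 − 1/0.305)/(4π×0.0277) = 5.701 K/W
R_outer film = 1/(h·4πr_o²) = 1/(21.9×4π×0.305²) = 0.03906 K/W
R_total = 5.741 K/W
Q = ΔT/R_total = 185/5.741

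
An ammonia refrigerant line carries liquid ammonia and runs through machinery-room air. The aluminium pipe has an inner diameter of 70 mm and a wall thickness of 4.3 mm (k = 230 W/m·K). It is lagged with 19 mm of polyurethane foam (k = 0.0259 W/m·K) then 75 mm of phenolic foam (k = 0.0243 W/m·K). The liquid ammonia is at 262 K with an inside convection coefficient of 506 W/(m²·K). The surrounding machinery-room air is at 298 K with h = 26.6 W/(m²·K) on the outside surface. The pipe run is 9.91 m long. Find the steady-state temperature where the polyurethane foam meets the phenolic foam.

Per-layer cylindrical resistances, series-summed:
R_inner film = 1/(h_i·2πr₁L) = 1/(506×2π×0.035×9.91) = 9.068×10^-4 K/W
R_aluminium pipe wall = ln(39.3/35)/(2π×230×9.91) = 8.091×10^-6 K/W
R_polyurethane foam = ln(58.3/39.3)/(2π×0.0259×9.91) = 0.2445 K/W
R_phenolic foam = ln(133.3/58.3)/(2π×0.0243×9.91) = 0.5466 K/W
R_outer film = 1/(h_o·2πr_oL) = 1/(26.6×2π×0.1333×9.91) = 0.004529 K/W
R_total = 0.7966 K/W
Q = ΔT/R_total = 36/0.7966
Q = 45.2 W
T_interface = T_inner + Q·ΣR(inner→interface) = 262 + 45.2×0.2455

T ≈ 273 K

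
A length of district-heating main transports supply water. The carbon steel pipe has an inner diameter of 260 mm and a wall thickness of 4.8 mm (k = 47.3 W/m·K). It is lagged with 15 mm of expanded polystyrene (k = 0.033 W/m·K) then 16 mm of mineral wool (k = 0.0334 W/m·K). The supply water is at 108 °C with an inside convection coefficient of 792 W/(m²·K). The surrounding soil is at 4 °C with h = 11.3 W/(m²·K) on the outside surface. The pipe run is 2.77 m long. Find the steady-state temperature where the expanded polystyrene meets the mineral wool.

Treating each annulus and film as a series resistance:
R_inner film = 1/(h_i·2πr₁L) = 1/(792×2π×0.13×2.77) = 5.58×10^-4 K/W
R_carbon steel pipe wall = ln(134.8/130)/(2π×47.3×2.77) = 4.404×10^-5 K/W
R_expanded polystyrene = ln(149.8/134.8)/(2π×0.033×2.77) = 0.1837 K/W
R_mineral wool = ln(165.8/149.8)/(2π×0.0334×2.77) = 0.1746 K/W
R_outer film = 1/(h_o·2πr_oL) = 1/(11.3×2π×0.1658×2.77) = 0.03067 K/W
R_total = 0.3895 K/W
Q = ΔT/R_total = 104/0.3895
Q = 267 W
T_interface = T_inner − Q·ΣR(inner→interface) = 108 − 267×0.1843

T ≈ 58.8 °C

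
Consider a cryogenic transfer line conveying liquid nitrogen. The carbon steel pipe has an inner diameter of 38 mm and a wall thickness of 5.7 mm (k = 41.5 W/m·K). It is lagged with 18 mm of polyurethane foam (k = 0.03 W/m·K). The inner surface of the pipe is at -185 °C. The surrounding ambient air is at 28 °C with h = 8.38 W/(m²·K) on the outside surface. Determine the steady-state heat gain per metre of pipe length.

For a radial system each layer contributes R = ln(r_out/r_in)/(2πkL); films add R = 1/(hA).
R_carbon steel pipe wall = ln(24.7/19)/(2π×41.5×1) = 0.001006 K/W
R_polyurethane foam = ln(42.7/24.7)/(2π×0.03×1) = 2.904 K/W
R_outer film = 1/(h_o·2πr_oL) = 1/(8.38×2π×0.0427×1) = 0.4448 K/W
R_total = 3.35 K/W
Q = ΔT/R_total = 213/3.35

q′ ≈ 63.6 W/m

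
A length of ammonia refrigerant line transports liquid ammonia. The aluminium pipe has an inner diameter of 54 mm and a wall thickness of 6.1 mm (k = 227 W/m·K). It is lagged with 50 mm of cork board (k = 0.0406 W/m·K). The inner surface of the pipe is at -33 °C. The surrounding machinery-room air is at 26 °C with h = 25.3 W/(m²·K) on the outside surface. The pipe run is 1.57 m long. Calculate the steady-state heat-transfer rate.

Per-layer cylindrical resistances, series-summed:
R_aluminium pipe wall = ln(33.1/27)/(2π×227×1.57) = 9.097×10^-5 K/W
R_cork board = ln(83.1/33.1)/(2π×0.0406×1.57) = 2.298 K/W
R_outer film = 1/(h_o·2πr_oL) = 1/(25.3×2π×0.0831×1.57) = 0.04822 K/W
R_total = 2.347 K/W
Q = ΔT/R_total = 59/2.347

Q ≈ 25.1 W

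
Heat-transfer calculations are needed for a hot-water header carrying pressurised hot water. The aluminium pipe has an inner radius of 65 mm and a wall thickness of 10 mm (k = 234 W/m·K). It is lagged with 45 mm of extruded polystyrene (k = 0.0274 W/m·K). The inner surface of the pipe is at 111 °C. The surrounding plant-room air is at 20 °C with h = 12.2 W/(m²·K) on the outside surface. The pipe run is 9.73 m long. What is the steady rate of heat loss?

Q ≈ 312 W

Treating each annulus and film as a series resistance:
R_aluminium pipe wall = ln(75/65)/(2π×234×9.73) = 1×10^-5 K/W
R_extruded polystyrene = ln(120/75)/(2π×0.0274×9.73) = 0.2806 K/W
R_outer film = 1/(h_o·2πr_oL) = 1/(12.2×2π×0.12×9.73) = 0.01117 K/W
R_total = 0.2918 K/W
Q = ΔT/R_total = 91/0.2918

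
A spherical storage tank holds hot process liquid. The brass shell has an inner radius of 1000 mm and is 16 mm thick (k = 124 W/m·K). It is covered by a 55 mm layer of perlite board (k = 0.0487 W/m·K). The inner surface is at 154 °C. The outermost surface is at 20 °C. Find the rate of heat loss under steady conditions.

Spherical conduction: R = (1/r_in − 1/r_out)/(4πk) per layer; series-sum.
R_brass shell = (1/1 − 1/1.016)/(4π×124) = 1.011×10^-5 K/W
R_perlite board = (1/1.016 − 1/1.071)/(4π×0.0487) = 0.08259 K/W
R_total = 0.0826 K/W
Q = ΔT/R_total = 134/0.0826

Q ≈ 1620 W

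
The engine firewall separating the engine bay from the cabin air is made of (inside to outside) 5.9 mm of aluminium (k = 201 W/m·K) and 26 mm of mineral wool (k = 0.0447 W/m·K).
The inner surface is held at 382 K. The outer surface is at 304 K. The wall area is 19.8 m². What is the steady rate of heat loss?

Treating each layer as a thermal resistance in series:
R_aluminium = L/(kA) = 0.0059/(201×19.8) = 1.482×10^-6 K/W
R_mineral wool = L/(kA) = 0.026/(0.0447×19.8) = 0.02938 K/W
R_total = 0.02938 K/W
Q = ΔT / R_total = 78 / 0.02938

Q ≈ 2660 W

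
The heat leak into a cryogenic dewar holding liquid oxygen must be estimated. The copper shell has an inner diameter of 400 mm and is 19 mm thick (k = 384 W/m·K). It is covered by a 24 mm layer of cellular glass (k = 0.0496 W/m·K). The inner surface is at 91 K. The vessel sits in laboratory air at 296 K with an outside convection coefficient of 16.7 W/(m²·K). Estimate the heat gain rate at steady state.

Spherical conduction: R = (1/r_in − 1/r_out)/(4πk) per layer; series-sum.
R_copper shell = (1/0.2 − 1/0.219)/(4π×384) = 8.99×10^-5 K/W
R_cellular glass = (1/0.219 − 1/0.243)/(4π×0.0496) = 0.7236 K/W
R_outer film = 1/(h·4πr_o²) = 1/(16.7×4π×0.243²) = 0.0807 K/W
R_total = 0.8043 K/W
Q = ΔT/R_total = 205/0.8043

Q ≈ 255 W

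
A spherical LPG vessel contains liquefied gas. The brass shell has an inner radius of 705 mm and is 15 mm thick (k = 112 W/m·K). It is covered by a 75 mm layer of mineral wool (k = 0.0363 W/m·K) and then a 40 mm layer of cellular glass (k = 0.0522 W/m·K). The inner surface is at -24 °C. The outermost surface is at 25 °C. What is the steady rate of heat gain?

Radial (spherical) resistances in series:
R_brass shell = (1/0.705 − 1/0.72)/(4π×112) = 2.1×10^-5 K/W
R_mineral wool = (1/0.72 − 1/0.795)/(4π×0.0363) = 0.2872 K/W
R_cellular glass = (1/0.795 − 1/0.835)/(4π×0.0522) = 0.09186 K/W
R_total = 0.3791 K/W
Q = ΔT/R_total = 49/0.3791

Q ≈ 129 W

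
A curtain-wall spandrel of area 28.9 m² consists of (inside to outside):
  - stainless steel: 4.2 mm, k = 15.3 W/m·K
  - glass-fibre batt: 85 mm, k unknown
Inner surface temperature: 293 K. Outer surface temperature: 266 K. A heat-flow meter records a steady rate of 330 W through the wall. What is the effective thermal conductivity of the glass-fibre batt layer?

Using the resistance-network approach (series):
R_stainless steel = L/(kA) = 0.0042/(15.3×28.9) = 9.499×10^-6 K/W
Sum of known resistances R_other = 9.499×10^-6 K/W
Total R = ΔT/Q = 27/330 = 0.08182 K/W
R_glass-fibre batt = R_total − R_other = 0.08181 K/W
k = L/(R·A) = 0.085/(0.08181×28.9)

k ≈ 0.036 W/(m·K)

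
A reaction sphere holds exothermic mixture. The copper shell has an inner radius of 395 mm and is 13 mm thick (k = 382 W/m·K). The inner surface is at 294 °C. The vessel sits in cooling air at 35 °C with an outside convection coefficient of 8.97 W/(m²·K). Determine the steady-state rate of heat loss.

Q ≈ 4860 W

Radial (spherical) resistances in series:
R_copper shell = (1/0.395 − 1/0.408)/(4π×382) = 1.68×10^-5 K/W
R_outer film = 1/(h·4πr_o²) = 1/(8.97×4π×0.408²) = 0.05329 K/W
R_total = 0.05331 K/W
Q = ΔT/R_total = 259/0.05331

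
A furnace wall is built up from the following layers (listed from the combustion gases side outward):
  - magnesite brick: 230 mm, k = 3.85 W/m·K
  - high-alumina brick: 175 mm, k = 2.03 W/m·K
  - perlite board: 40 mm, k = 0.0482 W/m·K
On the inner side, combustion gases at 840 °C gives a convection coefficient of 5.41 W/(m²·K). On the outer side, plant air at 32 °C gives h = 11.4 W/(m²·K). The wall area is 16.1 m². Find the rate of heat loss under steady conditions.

Model the wall as resistances in series:
R_inner film = 1/(h_i·A) = 1/(5.41×16.1) = 0.01148 K/W
R_magnesite brick = L/(kA) = 0.23/(3.85×16.1) = 0.003711 K/W
R_high-alumina brick = L/(kA) = 0.175/(2.03×16.1) = 0.005354 K/W
R_perlite board = L/(kA) = 0.04/(0.0482×16.1) = 0.05155 K/W
R_outer film = 1/(h_o·A) = 1/(11.4×16.1) = 0.005448 K/W
R_total = 0.07754 K/W
Q = ΔT / R_total = 808 / 0.07754

Q ≈ 10400 W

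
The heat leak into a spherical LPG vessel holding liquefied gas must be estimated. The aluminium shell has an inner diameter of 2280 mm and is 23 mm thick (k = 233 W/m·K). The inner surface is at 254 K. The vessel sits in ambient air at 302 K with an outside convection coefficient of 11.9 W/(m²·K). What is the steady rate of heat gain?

Q ≈ 9700 W

Each spherical layer contributes R = (1/r_i − 1/r_o)/(4πk):
R_aluminium shell = (1/1.14 − 1/1.163)/(4π×233) = 5.925×10^-6 K/W
R_outer film = 1/(h·4πr_o²) = 1/(11.9×4π×1.163²) = 0.004944 K/W
R_total = 0.00495 K/W
Q = ΔT/R_total = 48/0.00495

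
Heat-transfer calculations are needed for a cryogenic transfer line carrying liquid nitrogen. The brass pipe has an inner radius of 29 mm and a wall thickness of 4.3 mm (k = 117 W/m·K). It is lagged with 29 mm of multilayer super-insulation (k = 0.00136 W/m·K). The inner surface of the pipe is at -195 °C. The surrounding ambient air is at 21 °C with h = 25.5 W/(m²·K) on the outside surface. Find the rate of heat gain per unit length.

q′ ≈ 2.94 W/m

Per-layer cylindrical resistances, series-summed:
R_brass pipe wall = ln(33.3/29)/(2π×117×1) = 1.881×10^-4 K/W
R_multilayer super-insulation = ln(62.3/33.3)/(2π×0.00136×1) = 73.31 K/W
R_outer film = 1/(h_o·2πr_oL) = 1/(25.5×2π×0.0623×1) = 0.1002 K/W
R_total = 73.41 K/W
Q = ΔT/R_total = 216/73.41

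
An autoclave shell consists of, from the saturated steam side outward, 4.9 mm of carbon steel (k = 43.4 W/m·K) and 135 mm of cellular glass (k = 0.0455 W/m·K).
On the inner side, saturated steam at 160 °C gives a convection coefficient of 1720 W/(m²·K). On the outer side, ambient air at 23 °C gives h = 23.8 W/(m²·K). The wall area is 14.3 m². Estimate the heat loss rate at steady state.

Thermal resistances in series:
R_inner film = 1/(h_i·A) = 1/(1720×14.3) = 4.066×10^-5 K/W
R_carbon steel = L/(kA) = 0.0049/(43.4×14.3) = 7.895×10^-6 K/W
R_cellular glass = L/(kA) = 0.135/(0.0455×14.3) = 0.2075 K/W
R_outer film = 1/(h_o·A) = 1/(23.8×14.3) = 0.002938 K/W
R_total = 0.2105 K/W
Q = ΔT / R_total = 137 / 0.2105

Q ≈ 651 W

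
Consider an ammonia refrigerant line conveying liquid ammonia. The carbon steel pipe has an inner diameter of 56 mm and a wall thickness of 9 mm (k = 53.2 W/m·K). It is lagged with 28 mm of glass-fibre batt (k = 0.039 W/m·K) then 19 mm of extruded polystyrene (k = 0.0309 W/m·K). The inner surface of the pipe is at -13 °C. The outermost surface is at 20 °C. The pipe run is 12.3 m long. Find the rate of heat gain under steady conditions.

Per-layer cylindrical resistances, series-summed:
R_carbon steel pipe wall = ln(37/28)/(2π×53.2×12.3) = 6.779×10^-5 K/W
R_glass-fibre batt = ln(65/37)/(2π×0.039×12.3) = 0.1869 K/W
R_extruded polystyrene = ln(84/65)/(2π×0.0309×12.3) = 0.1074 K/W
R_total = 0.2944 K/W
Q = ΔT/R_total = 33/0.2944

Q ≈ 112 W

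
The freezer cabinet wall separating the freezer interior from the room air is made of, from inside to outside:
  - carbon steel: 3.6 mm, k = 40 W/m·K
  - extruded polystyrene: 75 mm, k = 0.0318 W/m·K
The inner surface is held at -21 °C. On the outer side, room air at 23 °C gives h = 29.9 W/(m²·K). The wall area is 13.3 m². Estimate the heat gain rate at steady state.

Series thermal resistances:
R_carbon steel = L/(kA) = 0.0036/(40×13.3) = 6.767×10^-6 K/W
R_extruded polystyrene = L/(kA) = 0.075/(0.0318×13.3) = 0.1773 K/W
R_outer film = 1/(h_o·A) = 1/(29.9×13.3) = 0.002515 K/W
R_total = 0.1799 K/W
Q = ΔT / R_total = 44 / 0.1799

Q ≈ 245 W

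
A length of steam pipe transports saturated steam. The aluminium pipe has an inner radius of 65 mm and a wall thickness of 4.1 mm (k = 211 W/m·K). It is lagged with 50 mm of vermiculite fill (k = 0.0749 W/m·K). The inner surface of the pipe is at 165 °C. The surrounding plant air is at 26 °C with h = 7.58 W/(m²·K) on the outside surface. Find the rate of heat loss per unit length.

q′ ≈ 104 W/m

Radial resistances (cylindrical: R_cond = ln(r_o/r_i)/(2πkL), R_conv = 1/(h·2πrL)):
R_aluminium pipe wall = ln(69.1/65)/(2π×211×1) = 4.614×10^-5 K/W
R_vermiculite fill = ln(119.1/69.1)/(2π×0.0749×1) = 1.157 K/W
R_outer film = 1/(h_o·2πr_oL) = 1/(7.58×2π×0.1191×1) = 0.1763 K/W
R_total = 1.333 K/W
Q = ΔT/R_total = 139/1.333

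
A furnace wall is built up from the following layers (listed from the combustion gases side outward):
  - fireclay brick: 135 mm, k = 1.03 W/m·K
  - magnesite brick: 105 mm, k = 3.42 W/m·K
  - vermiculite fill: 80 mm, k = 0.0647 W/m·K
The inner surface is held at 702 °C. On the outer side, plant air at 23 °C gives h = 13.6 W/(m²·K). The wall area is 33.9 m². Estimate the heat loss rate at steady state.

Using the resistance-network approach (series):
R_fireclay brick = L/(kA) = 0.135/(1.03×33.9) = 0.003866 K/W
R_magnesite brick = L/(kA) = 0.105/(3.42×33.9) = 9.057×10^-4 K/W
R_vermiculite fill = L/(kA) = 0.08/(0.0647×33.9) = 0.03647 K/W
R_outer film = 1/(h_o·A) = 1/(13.6×33.9) = 0.002169 K/W
R_total = 0.04342 K/W
Q = ΔT / R_total = 679 / 0.04342

Q ≈ 15600 W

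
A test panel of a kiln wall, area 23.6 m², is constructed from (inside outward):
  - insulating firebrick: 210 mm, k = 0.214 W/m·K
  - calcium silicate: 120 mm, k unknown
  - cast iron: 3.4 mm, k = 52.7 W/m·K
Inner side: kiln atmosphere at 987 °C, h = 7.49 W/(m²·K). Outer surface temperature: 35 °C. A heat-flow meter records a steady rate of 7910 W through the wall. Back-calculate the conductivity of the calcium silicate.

k ≈ 0.0695 W/(m·K)

Thermal resistances in series:
R_inner film = 1/(h_i·A) = 1/(7.49×23.6) = 0.005657 K/W
R_insulating firebrick = L/(kA) = 0.21/(0.214×23.6) = 0.04158 K/W
R_cast iron = L/(kA) = 0.0034/(52.7×23.6) = 2.734×10^-6 K/W
Sum of known resistances R_other = 0.04724 K/W
Total R = ΔT/Q = 952/7910 = 0.1204 K/W
R_calcium silicate = R_total − R_other = 0.07311 K/W
k = L/(R·A) = 0.12/(0.07311×23.6)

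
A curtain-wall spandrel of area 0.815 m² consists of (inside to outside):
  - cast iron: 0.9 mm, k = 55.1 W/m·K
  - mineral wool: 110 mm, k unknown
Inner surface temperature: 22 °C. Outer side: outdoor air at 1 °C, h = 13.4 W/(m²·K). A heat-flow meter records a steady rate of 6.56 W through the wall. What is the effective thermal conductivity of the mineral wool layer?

k ≈ 0.0434 W/(m·K)

Series thermal resistances:
R_cast iron = L/(kA) = 0.0009/(55.1×0.815) = 2.004×10^-5 K/W
R_outer film = 1/(h_o·A) = 1/(13.4×0.815) = 0.09157 K/W
Sum of known resistances R_other = 0.09159 K/W
Total R = ΔT/Q = 21/6.56 = 3.201 K/W
R_mineral wool = R_total − R_other = 3.11 K/W
k = L/(R·A) = 0.11/(3.11×0.815)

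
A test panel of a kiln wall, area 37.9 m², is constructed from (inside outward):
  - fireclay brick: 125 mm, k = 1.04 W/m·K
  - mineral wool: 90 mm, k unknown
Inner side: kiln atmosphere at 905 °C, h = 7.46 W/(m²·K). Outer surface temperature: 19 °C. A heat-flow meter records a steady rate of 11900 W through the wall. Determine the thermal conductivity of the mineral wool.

Treating each layer as a thermal resistance in series:
R_inner film = 1/(h_i·A) = 1/(7.46×37.9) = 0.003537 K/W
R_fireclay brick = L/(kA) = 0.125/(1.04×37.9) = 0.003171 K/W
Sum of known resistances R_other = 0.006708 K/W
Total R = ΔT/Q = 886/11900 = 0.07445 K/W
R_mineral wool = R_total − R_other = 0.06775 K/W
k = L/(R·A) = 0.09/(0.06775×37.9)

k ≈ 0.0351 W/(m·K)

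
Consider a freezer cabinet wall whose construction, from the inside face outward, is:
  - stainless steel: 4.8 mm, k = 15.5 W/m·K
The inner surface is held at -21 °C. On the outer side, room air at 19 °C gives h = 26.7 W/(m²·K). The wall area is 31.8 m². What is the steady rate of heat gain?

Using the resistance-network approach (series):
R_stainless steel = L/(kA) = 0.0048/(15.5×31.8) = 9.738×10^-6 K/W
R_outer film = 1/(h_o·A) = 1/(26.7×31.8) = 0.001178 K/W
R_total = 0.001188 K/W
Q = ΔT / R_total = 40 / 0.001188

Q ≈ 33700 W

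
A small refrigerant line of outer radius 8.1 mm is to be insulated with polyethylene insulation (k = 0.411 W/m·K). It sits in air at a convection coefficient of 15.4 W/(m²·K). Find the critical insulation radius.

For a cylinder r_cr = k/h = 0.411/15.4
r_cr = 26.7 mm; since the bare radius (8.1 mm) is below r_cr, adding a thin layer of insulation will *increase* heat loss.

r_cr ≈ 26.7 mm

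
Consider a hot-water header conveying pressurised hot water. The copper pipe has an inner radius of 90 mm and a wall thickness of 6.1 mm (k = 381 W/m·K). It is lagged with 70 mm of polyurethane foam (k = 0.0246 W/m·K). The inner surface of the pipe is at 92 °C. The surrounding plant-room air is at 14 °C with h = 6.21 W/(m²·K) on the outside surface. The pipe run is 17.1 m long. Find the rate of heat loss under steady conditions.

Q ≈ 361 W

For a radial system each layer contributes R = ln(r_out/r_in)/(2πkL); films add R = 1/(hA).
R_copper pipe wall = ln(96.1/90)/(2π×381×17.1) = 1.602×10^-6 K/W
R_polyurethane foam = ln(166.1/96.1)/(2π×0.0246×17.1) = 0.207 K/W
R_outer film = 1/(h_o·2πr_oL) = 1/(6.21×2π×0.1661×17.1) = 0.009023 K/W
R_total = 0.2161 K/W
Q = ΔT/R_total = 78/0.2161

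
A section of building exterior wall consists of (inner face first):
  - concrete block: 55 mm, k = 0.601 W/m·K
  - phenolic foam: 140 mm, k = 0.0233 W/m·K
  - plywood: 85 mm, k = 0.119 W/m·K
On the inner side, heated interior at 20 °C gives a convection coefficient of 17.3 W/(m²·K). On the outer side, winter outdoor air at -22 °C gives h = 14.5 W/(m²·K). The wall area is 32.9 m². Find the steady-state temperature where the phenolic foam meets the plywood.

Treating each layer as a thermal resistance in series:
R_inner film = 1/(h_i·A) = 1/(17.3×32.9) = 0.001757 K/W
R_concrete block = L/(kA) = 0.055/(0.601×32.9) = 0.002782 K/W
R_phenolic foam = L/(kA) = 0.14/(0.0233×32.9) = 0.1826 K/W
R_plywood = L/(kA) = 0.085/(0.119×32.9) = 0.02171 K/W
R_outer film = 1/(h_o·A) = 1/(14.5×32.9) = 0.002096 K/W
R_total = 0.211 K/W;  Q = ΔT/R_total = 42/0.211 = 199.1 W
T_interface = T_inner − Q·ΣR(inner→interface) = 20 − 199×0.1872

T ≈ -17.3 °C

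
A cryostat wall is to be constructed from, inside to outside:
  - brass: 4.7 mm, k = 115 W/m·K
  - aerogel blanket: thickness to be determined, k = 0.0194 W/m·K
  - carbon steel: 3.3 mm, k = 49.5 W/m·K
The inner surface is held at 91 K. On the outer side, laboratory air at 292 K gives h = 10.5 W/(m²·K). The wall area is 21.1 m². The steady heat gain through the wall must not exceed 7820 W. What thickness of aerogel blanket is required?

L ≈ 8.67 mm

Model the wall as resistances in series:
R_brass = L/(kA) = 0.0047/(115×21.1) = 1.937×10^-6 K/W
R_carbon steel = L/(kA) = 0.0033/(49.5×21.1) = 3.16×10^-6 K/W
R_outer film = 1/(h_o·A) = 1/(10.5×21.1) = 0.004514 K/W
Sum of the known resistances R_other = 0.004519 K/W
Required total resistance R_tot = ΔT/Q_allow = 201/7820 = 0.0257 K/W
R_aerogel blanket = R_tot − R_other = 0.02118 K/W
L = R·k·A = 0.02118×0.0194×21.1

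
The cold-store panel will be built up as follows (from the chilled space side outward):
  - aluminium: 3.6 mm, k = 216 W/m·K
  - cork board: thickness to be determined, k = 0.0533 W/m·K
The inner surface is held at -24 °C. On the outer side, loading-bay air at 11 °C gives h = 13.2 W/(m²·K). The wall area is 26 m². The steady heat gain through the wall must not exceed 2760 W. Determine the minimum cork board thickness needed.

Model the wall as resistances in series:
R_aluminium = L/(kA) = 0.0036/(216×26) = 6.41×10^-7 K/W
R_outer film = 1/(h_o·A) = 1/(13.2×26) = 0.002914 K/W
Sum of the known resistances R_other = 0.002914 K/W
Required total resistance R_tot = ΔT/Q_allow = 35/2760 = 0.01268 K/W
R_cork board = R_tot − R_other = 0.009767 K/W
L = R·k·A = 0.009767×0.0533×26

L ≈ 13.5 mm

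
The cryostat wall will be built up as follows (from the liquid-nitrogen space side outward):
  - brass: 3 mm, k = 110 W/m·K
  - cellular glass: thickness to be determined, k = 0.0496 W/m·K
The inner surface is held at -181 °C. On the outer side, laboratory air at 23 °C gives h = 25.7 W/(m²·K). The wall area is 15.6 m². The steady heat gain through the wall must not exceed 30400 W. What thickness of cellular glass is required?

L ≈ 3.26 mm

Series thermal resistances:
R_brass = L/(kA) = 0.003/(110×15.6) = 1.748×10^-6 K/W
R_outer film = 1/(h_o·A) = 1/(25.7×15.6) = 0.002494 K/W
Sum of the known resistances R_other = 0.002496 K/W
Required total resistance R_tot = ΔT/Q_allow = 204/30400 = 0.006711 K/W
R_cellular glass = R_tot − R_other = 0.004215 K/W
L = R·k·A = 0.004215×0.0496×15.6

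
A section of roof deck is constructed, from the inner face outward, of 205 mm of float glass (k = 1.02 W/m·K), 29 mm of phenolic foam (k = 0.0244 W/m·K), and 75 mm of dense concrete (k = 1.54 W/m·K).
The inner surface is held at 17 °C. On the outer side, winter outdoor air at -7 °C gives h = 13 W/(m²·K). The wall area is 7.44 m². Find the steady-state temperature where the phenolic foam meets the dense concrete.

T ≈ -5.01 °C

Treating each layer as a thermal resistance in series:
R_float glass = L/(kA) = 0.205/(1.02×7.44) = 0.02701 K/W
R_phenolic foam = L/(kA) = 0.029/(0.0244×7.44) = 0.1597 K/W
R_dense concrete = L/(kA) = 0.075/(1.54×7.44) = 0.006546 K/W
R_outer film = 1/(h_o·A) = 1/(13×7.44) = 0.01034 K/W
R_total = 0.2036 K/W;  Q = ΔT/R_total = 24/0.2036 = 117.9 W
T_interface = T_inner − Q·ΣR(inner→interface) = 17 − 118×0.1868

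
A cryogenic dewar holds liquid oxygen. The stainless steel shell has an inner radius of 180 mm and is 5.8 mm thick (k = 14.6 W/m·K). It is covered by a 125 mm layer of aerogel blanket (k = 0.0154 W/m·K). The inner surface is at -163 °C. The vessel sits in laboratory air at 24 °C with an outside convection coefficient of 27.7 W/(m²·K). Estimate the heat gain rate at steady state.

Spherical conduction: R = (1/r_in − 1/r_out)/(4πk) per layer; series-sum.
R_stainless steel shell = (1/0.18 − 1/0.1858)/(4π×14.6) = 9.453×10^-4 K/W
R_aerogel blanket = (1/0.1858 − 1/0.3108)/(4π×0.0154) = 11.19 K/W
R_outer film = 1/(h·4πr_o²) = 1/(27.7×4π×0.3108²) = 0.02974 K/W
R_total = 11.22 K/W
Q = ΔT/R_total = 187/11.22

Q ≈ 16.7 W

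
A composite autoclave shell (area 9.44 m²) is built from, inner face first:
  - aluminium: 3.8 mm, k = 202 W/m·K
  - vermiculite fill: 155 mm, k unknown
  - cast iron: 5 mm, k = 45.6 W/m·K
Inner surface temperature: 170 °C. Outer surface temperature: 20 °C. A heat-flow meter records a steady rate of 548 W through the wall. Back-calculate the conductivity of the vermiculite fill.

k ≈ 0.06 W/(m·K)

Model the wall as resistances in series:
R_aluminium = L/(kA) = 0.0038/(202×9.44) = 1.993×10^-6 K/W
R_cast iron = L/(kA) = 0.005/(45.6×9.44) = 1.162×10^-5 K/W
Sum of known resistances R_other = 1.361×10^-5 K/W
Total R = ΔT/Q = 150/548 = 0.2737 K/W
R_vermiculite fill = R_total − R_other = 0.2737 K/W
k = L/(R·A) = 0.155/(0.2737×9.44)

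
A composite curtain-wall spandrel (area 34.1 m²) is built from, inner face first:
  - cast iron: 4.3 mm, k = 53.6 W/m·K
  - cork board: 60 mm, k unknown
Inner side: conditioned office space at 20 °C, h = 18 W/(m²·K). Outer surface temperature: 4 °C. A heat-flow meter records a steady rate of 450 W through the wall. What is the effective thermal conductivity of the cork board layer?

k ≈ 0.0519 W/(m·K)

Thermal resistances in series:
R_inner film = 1/(h_i·A) = 1/(18×34.1) = 0.001629 K/W
R_cast iron = L/(kA) = 0.0043/(53.6×34.1) = 2.353×10^-6 K/W
Sum of known resistances R_other = 0.001632 K/W
Total R = ΔT/Q = 16/450 = 0.03556 K/W
R_cork board = R_total − R_other = 0.03392 K/W
k = L/(R·A) = 0.06/(0.03392×34.1)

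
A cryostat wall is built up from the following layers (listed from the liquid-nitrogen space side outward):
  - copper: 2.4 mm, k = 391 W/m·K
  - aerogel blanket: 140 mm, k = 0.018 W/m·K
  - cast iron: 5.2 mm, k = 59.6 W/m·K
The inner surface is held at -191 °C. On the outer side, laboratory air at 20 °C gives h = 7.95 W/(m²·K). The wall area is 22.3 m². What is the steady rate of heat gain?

Treating each layer as a thermal resistance in series:
R_copper = L/(kA) = 0.0024/(391×22.3) = 2.753×10^-7 K/W
R_aerogel blanket = L/(kA) = 0.14/(0.018×22.3) = 0.3488 K/W
R_cast iron = L/(kA) = 0.0052/(59.6×22.3) = 3.912×10^-6 K/W
R_outer film = 1/(h_o·A) = 1/(7.95×22.3) = 0.005641 K/W
R_total = 0.3544 K/W
Q = ΔT / R_total = 211 / 0.3544

Q ≈ 595 W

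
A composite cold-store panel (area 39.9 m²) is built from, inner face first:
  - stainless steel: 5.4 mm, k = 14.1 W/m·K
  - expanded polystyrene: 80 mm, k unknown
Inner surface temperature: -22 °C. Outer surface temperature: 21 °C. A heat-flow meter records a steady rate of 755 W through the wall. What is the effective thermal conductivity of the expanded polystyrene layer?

Thermal resistances in series:
R_stainless steel = L/(kA) = 0.0054/(14.1×39.9) = 9.598×10^-6 K/W
Sum of known resistances R_other = 9.598×10^-6 K/W
Total R = ΔT/Q = 43/755 = 0.05695 K/W
R_expanded polystyrene = R_total − R_other = 0.05694 K/W
k = L/(R·A) = 0.08/(0.05694×39.9)

k ≈ 0.0352 W/(m·K)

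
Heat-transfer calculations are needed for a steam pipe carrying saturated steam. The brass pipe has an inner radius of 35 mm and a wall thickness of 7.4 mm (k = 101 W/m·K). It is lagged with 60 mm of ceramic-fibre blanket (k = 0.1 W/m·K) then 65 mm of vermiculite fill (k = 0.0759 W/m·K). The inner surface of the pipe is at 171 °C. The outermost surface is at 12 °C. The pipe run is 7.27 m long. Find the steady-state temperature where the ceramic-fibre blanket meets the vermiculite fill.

T ≈ 79.3 °C

Treating each annulus and film as a series resistance:
R_brass pipe wall = ln(42.4/35)/(2π×101×7.27) = 4.157×10^-5 K/W
R_ceramic-fibre blanket = ln(102.4/42.4)/(2π×0.1×7.27) = 0.193 K/W
R_vermiculite fill = ln(167.4/102.4)/(2π×0.0759×7.27) = 0.1418 K/W
R_total = 0.3348 K/W
Q = ΔT/R_total = 159/0.3348
Q = 475 W
T_interface = T_inner − Q·ΣR(inner→interface) = 171 − 475×0.1931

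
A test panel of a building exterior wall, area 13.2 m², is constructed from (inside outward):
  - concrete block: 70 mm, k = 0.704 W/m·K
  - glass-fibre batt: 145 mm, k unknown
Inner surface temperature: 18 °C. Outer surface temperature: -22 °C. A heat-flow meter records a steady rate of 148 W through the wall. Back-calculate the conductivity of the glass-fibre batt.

k ≈ 0.0418 W/(m·K)

Series thermal resistances:
R_concrete block = L/(kA) = 0.07/(0.704×13.2) = 0.007533 K/W
Sum of known resistances R_other = 0.007533 K/W
Total R = ΔT/Q = 40/148 = 0.2703 K/W
R_glass-fibre batt = R_total − R_other = 0.2627 K/W
k = L/(R·A) = 0.145/(0.2627×13.2)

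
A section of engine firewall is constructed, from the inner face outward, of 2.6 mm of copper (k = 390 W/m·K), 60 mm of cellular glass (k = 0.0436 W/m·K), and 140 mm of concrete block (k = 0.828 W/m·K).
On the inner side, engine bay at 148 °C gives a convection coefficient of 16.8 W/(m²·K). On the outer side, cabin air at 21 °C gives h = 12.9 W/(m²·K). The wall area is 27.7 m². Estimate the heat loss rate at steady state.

Model the wall as resistances in series:
R_inner film = 1/(h_i·A) = 1/(16.8×27.7) = 0.002149 K/W
R_copper = L/(kA) = 0.0026/(390×27.7) = 2.407×10^-7 K/W
R_cellular glass = L/(kA) = 0.06/(0.0436×27.7) = 0.04968 K/W
R_concrete block = L/(kA) = 0.14/(0.828×27.7) = 0.006104 K/W
R_outer film = 1/(h_o·A) = 1/(12.9×27.7) = 0.002799 K/W
R_total = 0.06073 K/W
Q = ΔT / R_total = 127 / 0.06073

Q ≈ 2090 W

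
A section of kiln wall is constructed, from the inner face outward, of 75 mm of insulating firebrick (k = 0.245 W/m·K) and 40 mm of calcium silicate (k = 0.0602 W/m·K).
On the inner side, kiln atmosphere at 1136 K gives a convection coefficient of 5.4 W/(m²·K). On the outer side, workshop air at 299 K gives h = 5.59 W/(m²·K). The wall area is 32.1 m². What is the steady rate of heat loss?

Q ≈ 20100 W

Series thermal resistances:
R_inner film = 1/(h_i·A) = 1/(5.4×32.1) = 0.005769 K/W
R_insulating firebrick = L/(kA) = 0.075/(0.245×32.1) = 0.009537 K/W
R_calcium silicate = L/(kA) = 0.04/(0.0602×32.1) = 0.0207 K/W
R_outer film = 1/(h_o·A) = 1/(5.59×32.1) = 0.005573 K/W
R_total = 0.04158 K/W
Q = ΔT / R_total = 837 / 0.04158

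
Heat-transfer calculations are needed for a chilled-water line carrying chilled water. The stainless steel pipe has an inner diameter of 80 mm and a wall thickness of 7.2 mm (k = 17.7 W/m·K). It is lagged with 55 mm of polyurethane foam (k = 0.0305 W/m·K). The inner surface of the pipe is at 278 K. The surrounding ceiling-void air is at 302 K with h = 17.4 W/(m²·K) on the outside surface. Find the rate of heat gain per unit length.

Per-layer cylindrical resistances, series-summed:
R_stainless steel pipe wall = ln(47.2/40)/(2π×17.7×1) = 0.001488 K/W
R_polyurethane foam = ln(102.2/47.2)/(2π×0.0305×1) = 4.031 K/W
R_outer film = 1/(h_o·2πr_oL) = 1/(17.4×2π×0.1022×1) = 0.0895 K/W
R_total = 4.122 K/W
Q = ΔT/R_total = 24/4.122

q′ ≈ 5.82 W/m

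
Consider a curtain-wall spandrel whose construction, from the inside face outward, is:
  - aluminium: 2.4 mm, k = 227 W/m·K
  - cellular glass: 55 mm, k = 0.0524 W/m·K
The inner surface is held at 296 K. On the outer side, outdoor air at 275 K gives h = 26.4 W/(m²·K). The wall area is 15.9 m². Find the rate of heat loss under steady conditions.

Q ≈ 307 W

Model the wall as resistances in series:
R_aluminium = L/(kA) = 0.0024/(227×15.9) = 6.649×10^-7 K/W
R_cellular glass = L/(kA) = 0.055/(0.0524×15.9) = 0.06601 K/W
R_outer film = 1/(h_o·A) = 1/(26.4×15.9) = 0.002382 K/W
R_total = 0.0684 K/W
Q = ΔT / R_total = 21 / 0.0684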